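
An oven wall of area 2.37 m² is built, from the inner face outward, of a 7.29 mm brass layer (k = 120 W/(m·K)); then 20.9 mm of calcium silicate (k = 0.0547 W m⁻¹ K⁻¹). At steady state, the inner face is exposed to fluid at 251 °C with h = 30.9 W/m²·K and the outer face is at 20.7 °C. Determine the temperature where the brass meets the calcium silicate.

Resistance network (inner→outer):
  R_conv,in = 1/(hA) = 1/(30.9·2.37) = 0.01366 K/W
  R_brass = L/(kA) = 0.00729/(120·2.37) = 2.563×10^-5 K/W
  R_calcium silicate = L/(kA) = 0.0209/(0.0547·2.37) = 0.1612 K/W
ΣR = 0.01366 + 2.563×10^-5 + 0.1612 = 0.1749 K/W
Q = ΔT/ΣR = (251 °C − 20.7 °C)/0.1749 = 1317 W
From the inner boundary to the brass/calcium silicate interface, ΣR_partial = 0.01369 K/W.
T_interface = T_in − Q·ΣR_partial = 251 °C − (1317)(0.01369) = 233 °C

T = 233 °C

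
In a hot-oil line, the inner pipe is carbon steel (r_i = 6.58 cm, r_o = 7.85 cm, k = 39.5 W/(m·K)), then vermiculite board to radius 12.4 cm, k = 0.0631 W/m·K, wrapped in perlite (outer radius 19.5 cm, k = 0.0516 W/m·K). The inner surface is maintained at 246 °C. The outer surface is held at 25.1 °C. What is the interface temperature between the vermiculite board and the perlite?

T = 146 °C

Resistance network (inner→outer):
  R'_carbon steel = ln(0.0785/0.0658)/(2πk) = 0.1765/(2π·39.5) = 7.111×10^-4 m·K/W
  R'_vermiculite board = ln(0.124/0.0785)/(2πk) = 0.4572/(2π·0.0631) = 1.153 m·K/W
  R'_perlite = ln(0.195/0.124)/(2πk) = 0.4527/(2π·0.0516) = 1.396 m·K/W
ΣR = 7.111×10^-4 + 1.153 + 1.396 = 2.550 m·K/W
Q' = ΔT/ΣR = (246 °C − 25.1 °C)/2.550 = 86.63 W/m
From the inner boundary to the vermiculite board/perlite interface, ΣR_partial = 1.154 m·K/W.
T_interface = T_in − Q'·ΣR_partial = 246 °C − (86.63)(1.154) = 146 °C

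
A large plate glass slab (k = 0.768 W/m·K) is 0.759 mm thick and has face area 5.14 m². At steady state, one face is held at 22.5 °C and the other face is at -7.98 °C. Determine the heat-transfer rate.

Q = 159 kW

Q = kA·ΔT/L = 0.768 × 5.14 × |22.5 °C − -7.98 °C| / 7.59×10^-4 = 1.59×10^5 W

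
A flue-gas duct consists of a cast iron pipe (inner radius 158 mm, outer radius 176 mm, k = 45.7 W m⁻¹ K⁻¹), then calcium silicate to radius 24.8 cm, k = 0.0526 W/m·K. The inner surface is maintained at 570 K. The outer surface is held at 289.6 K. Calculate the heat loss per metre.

Q' = 270 W/m

Series thermal resistances, inner to outer:
  R'_cast iron = ln(0.176/0.158)/(2πk) = 0.1079/(2π·45.7) = 3.757×10^-4 m·K/W
  R'_calcium silicate = ln(0.248/0.176)/(2πk) = 0.3429/(2π·0.0526) = 1.038 m·K/W
ΣR = 3.757×10^-4 + 1.038 = 1.038 m·K/W
Q' = ΔT/ΣR = (570 K − 289.6 K)/1.038 = 270 W/m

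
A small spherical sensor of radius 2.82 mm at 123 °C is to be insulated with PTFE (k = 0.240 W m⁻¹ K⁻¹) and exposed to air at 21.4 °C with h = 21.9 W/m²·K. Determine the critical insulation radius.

For a sphere, r_cr = 2k_ins/h = 2·0.240/21.9 = 0.0219 m = 2.19 cm

r_cr = 2.19 cm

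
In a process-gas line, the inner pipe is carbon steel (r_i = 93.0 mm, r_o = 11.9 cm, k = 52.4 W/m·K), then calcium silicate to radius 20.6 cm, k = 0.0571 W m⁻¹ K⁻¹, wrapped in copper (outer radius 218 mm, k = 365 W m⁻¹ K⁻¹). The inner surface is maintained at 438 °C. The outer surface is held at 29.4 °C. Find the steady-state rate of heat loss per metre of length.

Resistance network (inner→outer):
  R'_carbon steel = ln(0.119/0.0930)/(2πk) = 0.2465/(2π·52.4) = 7.488×10^-4 m·K/W
  R'_calcium silicate = ln(0.206/0.119)/(2πk) = 0.5488/(2π·0.0571) = 1.530 m·K/W
  R'_copper = ln(0.218/0.206)/(2πk) = 0.05662/(2π·365) = 2.469×10^-5 m·K/W
ΣR = 7.488×10^-4 + 1.530 + 2.469×10^-5 = 1.531 m·K/W
Q' = ΔT/ΣR = (438 °C − 29.4 °C)/1.531 = 267 W/m

Q' = 267 W/m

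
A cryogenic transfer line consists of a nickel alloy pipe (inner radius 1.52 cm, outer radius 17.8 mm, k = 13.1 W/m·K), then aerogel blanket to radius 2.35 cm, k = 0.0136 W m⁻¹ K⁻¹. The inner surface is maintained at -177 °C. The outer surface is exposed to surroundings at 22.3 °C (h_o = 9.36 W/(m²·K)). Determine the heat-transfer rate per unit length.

Series thermal resistances, inner to outer:
  R'_nickel alloy = ln(0.0178/0.0152)/(2πk) = 0.1579/(2π·13.1) = 0.001918 m·K/W
  R'_aerogel blanket = ln(0.0235/0.0178)/(2πk) = 0.2778/(2π·0.0136) = 3.251 m·K/W
  R'_conv,out = 1/(2πr h) = 1/(2π·0.0235·9.36) = 0.7236 m·K/W
ΣR = 0.001918 + 3.251 + 0.7236 = 3.977 m·K/W
Q' = ΔT/ΣR = (-177 °C − 22.3 °C)/3.977 = -50.1 W/m
(Negative Q' ⇒ heat flows inward; heat gain = 50.1 W/m.)

Q' = 50.1 W/m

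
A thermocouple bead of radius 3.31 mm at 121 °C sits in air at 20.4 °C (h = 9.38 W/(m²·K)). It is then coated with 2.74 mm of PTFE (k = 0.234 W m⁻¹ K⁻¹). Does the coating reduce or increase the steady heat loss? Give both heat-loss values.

Critical radius for a sphere: r_cr = 2k/h = 0.0499 m = 4.99 cm.
Outer radius after coating: r₂ = 0.00331 + 0.00274 = 0.00605 m.
Since r₁ < r_cr and r₂ ≤ r_cr, the coating moves toward the maximum at r_cr — heat loss rises.
Bare: R = 1/(4πr₁²h) = 774.3 K/W; Q = 100.6/774.3 = 0.130 W.
Coated: R = R_cond + R_conv = 278.3 K/W; Q = 100.6/278.3 = 0.361 W.

increases: 0.130 → 0.361 W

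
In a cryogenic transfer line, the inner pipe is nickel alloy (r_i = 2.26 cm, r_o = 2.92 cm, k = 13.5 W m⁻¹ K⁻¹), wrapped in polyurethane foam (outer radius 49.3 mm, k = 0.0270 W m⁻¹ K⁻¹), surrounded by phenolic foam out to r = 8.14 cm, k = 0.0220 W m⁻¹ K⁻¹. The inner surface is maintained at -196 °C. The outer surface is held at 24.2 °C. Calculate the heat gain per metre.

Resistance network (inner→outer):
  R'_nickel alloy = ln(0.0292/0.0226)/(2πk) = 0.2562/(2π·13.5) = 0.003021 m·K/W
  R'_polyurethane foam = ln(0.0493/0.0292)/(2πk) = 0.5238/(2π·0.0270) = 3.087 m·K/W
  R'_phenolic foam = ln(0.0814/0.0493)/(2πk) = 0.5015/(2π·0.0220) = 3.628 m·K/W
ΣR = 0.003021 + 3.087 + 3.628 = 6.718 m·K/W
Q' = ΔT/ΣR = (-196 °C − 24.2 °C)/6.718 = -32.8 W/m
(Negative Q' ⇒ heat flows inward; heat gain = 32.8 W/m.)

Q' = 32.8 W/m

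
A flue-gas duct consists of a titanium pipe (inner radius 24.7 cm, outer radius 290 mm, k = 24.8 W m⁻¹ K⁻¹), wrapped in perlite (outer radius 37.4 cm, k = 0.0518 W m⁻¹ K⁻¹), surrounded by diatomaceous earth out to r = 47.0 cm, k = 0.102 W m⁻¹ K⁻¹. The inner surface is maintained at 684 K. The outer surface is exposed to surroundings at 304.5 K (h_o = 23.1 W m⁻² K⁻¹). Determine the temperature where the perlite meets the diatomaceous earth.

Resistance network (inner→outer):
  R'_titanium = ln(0.290/0.247)/(2πk) = 0.1605/(2π·24.8) = 0.001030 m·K/W
  R'_perlite = ln(0.374/0.290)/(2πk) = 0.2544/(2π·0.0518) = 0.7816 m·K/W
  R'_diatomaceous earth = ln(0.470/0.374)/(2πk) = 0.2285/(2π·0.102) = 0.3565 m·K/W
  R'_conv,out = 1/(2πr h) = 1/(2π·0.470·23.1) = 0.01466 m·K/W
ΣR = 0.001030 + 0.7816 + 0.3565 + 0.01466 = 1.154 m·K/W
Q' = ΔT/ΣR = (684 K − 304.5 K)/1.154 = 328.9 W/m
From the inner boundary to the perlite/diatomaceous earth interface, ΣR_partial = 0.7826 m·K/W.
T_interface = T_in − Q'·ΣR_partial = 684 K − (328.9)(0.7826) = 427 K

T = 427 K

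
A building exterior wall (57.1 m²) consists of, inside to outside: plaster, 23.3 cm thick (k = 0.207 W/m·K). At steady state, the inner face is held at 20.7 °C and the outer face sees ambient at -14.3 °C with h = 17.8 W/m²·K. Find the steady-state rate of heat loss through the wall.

Q = 1690 W

Resistance network (inner→outer):
  R_plaster = L/(kA) = 0.233/(0.207·57.1) = 0.01971 K/W
  R_conv,out = 1/(hA) = 1/(17.8·57.1) = 9.839×10^-4 K/W
ΣR = 0.01971 + 9.839×10^-4 = 0.02069 K/W
Q = ΔT/ΣR = (20.7 °C − -14.3 °C)/0.02069 = 1690 W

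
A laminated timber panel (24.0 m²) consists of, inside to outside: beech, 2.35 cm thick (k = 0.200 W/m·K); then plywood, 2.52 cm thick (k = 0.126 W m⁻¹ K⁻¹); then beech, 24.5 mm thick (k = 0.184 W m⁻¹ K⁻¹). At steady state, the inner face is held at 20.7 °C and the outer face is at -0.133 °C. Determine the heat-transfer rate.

Series thermal resistances, inner to outer:
  R_beech = L/(kA) = 0.0235/(0.200·24.0) = 0.004896 K/W
  R_plywood = L/(kA) = 0.0252/(0.126·24.0) = 0.008333 K/W
  R_beech = L/(kA) = 0.0245/(0.184·24.0) = 0.005548 K/W
ΣR = 0.004896 + 0.008333 + 0.005548 = 0.01878 K/W
Q = ΔT/ΣR = (20.7 °C − -0.133 °C)/0.01878 = 1110 W

Q = 1110 W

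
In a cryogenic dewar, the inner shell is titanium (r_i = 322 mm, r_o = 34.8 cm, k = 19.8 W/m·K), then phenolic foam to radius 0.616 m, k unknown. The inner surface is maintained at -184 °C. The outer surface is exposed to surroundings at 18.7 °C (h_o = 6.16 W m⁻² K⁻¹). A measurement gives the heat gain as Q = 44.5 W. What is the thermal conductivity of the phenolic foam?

ΣR = ΔT/Q = |-184 − 18.7|/44.5 = 4.555 K/W
Known resistances:
  R_titanium = (1/0.322 − 1/0.348)/(4πk) = 0.2320/(4π·19.8) = 9.325×10^-4 K/W
  R_conv,out = 1/(4πr²h) = 1/(4π·0.616²·6.16) = 0.03404 K/W
R_phenolic foam = ΣR − ΣR_known = 4.555 − 0.03497 = 4.520 K/W
(1/r₁−1/r₂)/(4πk) = 4.520 ⇒ k = 1.250/(4π·4.520) = 0.0220 W/m·K

k = 0.0220 W/m·K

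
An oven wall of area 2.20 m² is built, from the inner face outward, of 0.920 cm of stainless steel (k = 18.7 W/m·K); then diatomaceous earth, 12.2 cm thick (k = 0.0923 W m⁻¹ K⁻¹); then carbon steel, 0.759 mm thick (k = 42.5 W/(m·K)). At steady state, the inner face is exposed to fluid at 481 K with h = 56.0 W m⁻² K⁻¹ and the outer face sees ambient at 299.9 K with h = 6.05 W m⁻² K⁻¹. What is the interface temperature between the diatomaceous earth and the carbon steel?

T = 319.8 K

Resistance network (inner→outer):
  R_conv,in = 1/(hA) = 1/(56.0·2.20) = 0.008117 K/W
  R_stainless steel = L/(kA) = 0.00920/(18.7·2.20) = 2.236×10^-4 K/W
  R_diatomaceous earth = L/(kA) = 0.122/(0.0923·2.20) = 0.6008 K/W
  R_carbon steel = L/(kA) = 7.59×10^-4/(42.5·2.20) = 8.118×10^-6 K/W
  R_conv,out = 1/(hA) = 1/(6.05·2.20) = 0.07513 K/W
ΣR = 0.008117 + 2.236×10^-4 + 0.6008 + 8.118×10^-6 + 0.07513 = 0.6843 K/W
Q = ΔT/ΣR = (481 K − 299.9 K)/0.6843 = 264.7 W
From the inner boundary to the diatomaceous earth/carbon steel interface, ΣR_partial = 0.6091 K/W.
T_interface = T_in − Q·ΣR_partial = 481 K − (264.7)(0.6091) = 319.8 K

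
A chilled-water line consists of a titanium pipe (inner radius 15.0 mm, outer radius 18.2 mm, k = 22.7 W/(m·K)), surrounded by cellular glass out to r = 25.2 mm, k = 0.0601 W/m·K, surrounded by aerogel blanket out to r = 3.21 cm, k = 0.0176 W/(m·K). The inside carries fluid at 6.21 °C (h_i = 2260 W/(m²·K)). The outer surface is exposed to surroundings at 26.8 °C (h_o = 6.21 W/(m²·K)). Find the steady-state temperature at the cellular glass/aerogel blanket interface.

Treat each layer as a resistance in series:
  R'_conv,in = 1/(2πr h) = 1/(2π·0.0150·2260) = 0.004695 m·K/W
  R'_titanium = ln(0.0182/0.0150)/(2πk) = 0.1934/(2π·22.7) = 0.001356 m·K/W
  R'_cellular glass = ln(0.0252/0.0182)/(2πk) = 0.3254/(2π·0.0601) = 0.8618 m·K/W
  R'_aerogel blanket = ln(0.0321/0.0252)/(2πk) = 0.2420/(2π·0.0176) = 2.188 m·K/W
  R'_conv,out = 1/(2πr h) = 1/(2π·0.0321·6.21) = 0.7984 m·K/W
ΣR = 0.004695 + 0.001356 + 0.8618 + 2.188 + 0.7984 = 3.854 m·K/W
Q' = ΔT/ΣR = (6.21 °C − 26.8 °C)/3.854 = -5.343 W/m
From the inner boundary to the cellular glass/aerogel blanket interface, ΣR_partial = 0.8679 m·K/W.
T_interface = T_in − Q'·ΣR_partial = 6.21 °C − (-5.343)(0.8679) = 10.8 °C

T = 10.8 °C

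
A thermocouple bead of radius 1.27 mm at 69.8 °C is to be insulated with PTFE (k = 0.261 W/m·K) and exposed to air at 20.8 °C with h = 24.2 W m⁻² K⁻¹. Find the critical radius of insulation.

For a sphere, r_cr = 2k_ins/h = 2·0.261/24.2 = 0.0216 m = 2.16 cm

r_cr = 2.16 cm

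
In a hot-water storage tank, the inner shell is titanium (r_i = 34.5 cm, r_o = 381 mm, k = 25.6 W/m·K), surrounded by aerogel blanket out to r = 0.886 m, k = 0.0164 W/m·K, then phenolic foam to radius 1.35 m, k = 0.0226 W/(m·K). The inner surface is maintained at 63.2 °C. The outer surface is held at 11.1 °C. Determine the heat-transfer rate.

Series thermal resistances, inner to outer:
  R_titanium = (1/0.345 − 1/0.381)/(4πk) = 0.2739/(4π·25.6) = 8.514×10^-4 K/W
  R_aerogel blanket = (1/0.381 − 1/0.886)/(4πk) = 1.496/(4π·0.0164) = 7.259 K/W
  R_phenolic foam = (1/0.886 − 1/1.35)/(4πk) = 0.3879/(4π·0.0226) = 1.366 K/W
ΣR = 8.514×10^-4 + 7.259 + 1.366 = 8.626 K/W
Q = ΔT/ΣR = (63.2 °C − 11.1 °C)/8.626 = 6.04 W

Q = 6.04 W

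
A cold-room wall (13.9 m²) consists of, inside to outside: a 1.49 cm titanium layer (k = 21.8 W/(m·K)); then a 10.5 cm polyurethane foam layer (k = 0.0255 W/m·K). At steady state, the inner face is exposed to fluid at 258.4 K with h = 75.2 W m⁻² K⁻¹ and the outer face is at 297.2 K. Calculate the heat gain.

Q = 131 W

Resistance network (inner→outer):
  R_conv,in = 1/(hA) = 1/(75.2·13.9) = 9.567×10^-4 K/W
  R_titanium = L/(kA) = 0.0149/(21.8·13.9) = 4.917×10^-5 K/W
  R_polyurethane foam = L/(kA) = 0.105/(0.0255·13.9) = 0.2962 K/W
ΣR = 9.567×10^-4 + 4.917×10^-5 + 0.2962 = 0.2972 K/W
Q = ΔT/ΣR = (258.4 K − 297.2 K)/0.2972 = -131 W
(Negative Q ⇒ heat flows inward; heat gain = 131 W.)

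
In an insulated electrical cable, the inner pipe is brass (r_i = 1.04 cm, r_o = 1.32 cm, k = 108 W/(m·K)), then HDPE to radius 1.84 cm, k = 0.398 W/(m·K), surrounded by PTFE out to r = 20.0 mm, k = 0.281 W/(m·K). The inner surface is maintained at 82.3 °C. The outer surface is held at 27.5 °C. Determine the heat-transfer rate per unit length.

Resistance network (inner→outer):
  R'_brass = ln(0.0132/0.0104)/(2πk) = 0.2384/(2π·108) = 3.513×10^-4 m·K/W
  R'_HDPE = ln(0.0184/0.0132)/(2πk) = 0.3321/(2π·0.398) = 0.1328 m·K/W
  R'_PTFE = ln(0.0200/0.0184)/(2πk) = 0.08338/(2π·0.281) = 0.04723 m·K/W
ΣR = 3.513×10^-4 + 0.1328 + 0.04723 = 0.1804 m·K/W
Q' = ΔT/ΣR = (82.3 °C − 27.5 °C)/0.1804 = 304 W/m

Q' = 304 W/m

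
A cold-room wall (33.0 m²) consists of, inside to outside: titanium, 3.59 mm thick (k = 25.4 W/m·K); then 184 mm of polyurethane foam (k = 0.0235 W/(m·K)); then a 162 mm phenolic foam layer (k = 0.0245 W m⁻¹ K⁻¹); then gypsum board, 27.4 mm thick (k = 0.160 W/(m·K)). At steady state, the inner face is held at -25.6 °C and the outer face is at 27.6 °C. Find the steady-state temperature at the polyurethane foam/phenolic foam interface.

T = 2.90 °C

Treat each layer as a resistance in series:
  R_titanium = L/(kA) = 0.00359/(25.4·33.0) = 4.283×10^-6 K/W
  R_polyurethane foam = L/(kA) = 0.184/(0.0235·33.0) = 0.2373 K/W
  R_phenolic foam = L/(kA) = 0.162/(0.0245·33.0) = 0.2004 K/W
  R_gypsum board = L/(kA) = 0.0274/(0.160·33.0) = 0.005189 K/W
ΣR = 4.283×10^-6 + 0.2373 + 0.2004 + 0.005189 = 0.4429 K/W
Q = ΔT/ΣR = (-25.6 °C − 27.6 °C)/0.4429 = -120.1 W
From the inner boundary to the polyurethane foam/phenolic foam interface, ΣR_partial = 0.2373 K/W.
T_interface = T_in − Q·ΣR_partial = -25.6 °C − (-120.1)(0.2373) = 2.90 °C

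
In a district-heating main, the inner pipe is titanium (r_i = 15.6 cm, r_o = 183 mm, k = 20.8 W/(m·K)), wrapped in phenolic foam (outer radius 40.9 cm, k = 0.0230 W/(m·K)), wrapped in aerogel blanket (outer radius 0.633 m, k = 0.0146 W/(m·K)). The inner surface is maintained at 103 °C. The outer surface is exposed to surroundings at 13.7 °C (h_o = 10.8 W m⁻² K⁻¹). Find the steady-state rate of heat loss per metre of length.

Q' = 8.63 W/m

Treat each layer as a resistance in series:
  R'_titanium = ln(0.183/0.156)/(2πk) = 0.1596/(2π·20.8) = 0.001221 m·K/W
  R'_phenolic foam = ln(0.409/0.183)/(2πk) = 0.8042/(2π·0.0230) = 5.565 m·K/W
  R'_aerogel blanket = ln(0.633/0.409)/(2πk) = 0.4368/(2π·0.0146) = 4.761 m·K/W
  R'_conv,out = 1/(2πr h) = 1/(2π·0.633·10.8) = 0.02328 m·K/W
ΣR = 0.001221 + 5.565 + 4.761 + 0.02328 = 10.35 m·K/W
Q' = ΔT/ΣR = (103 °C − 13.7 °C)/10.35 = 8.63 W/m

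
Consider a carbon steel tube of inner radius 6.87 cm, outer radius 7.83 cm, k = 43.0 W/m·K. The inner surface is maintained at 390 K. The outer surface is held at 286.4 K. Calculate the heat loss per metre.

Q' = 2πk·ΔT/ln(r₂/r₁) = 2π × 43.0 × 103.6 / ln(0.0783/0.0687) = 2.14×10^5 W/m

Q' = 2.14×10^5 W/m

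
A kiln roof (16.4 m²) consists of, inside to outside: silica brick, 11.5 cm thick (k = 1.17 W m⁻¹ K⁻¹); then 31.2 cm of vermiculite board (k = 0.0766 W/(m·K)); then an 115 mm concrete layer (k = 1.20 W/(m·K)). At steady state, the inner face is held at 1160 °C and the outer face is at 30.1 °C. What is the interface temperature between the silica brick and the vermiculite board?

Treat each layer as a resistance in series:
  R_silica brick = L/(kA) = 0.115/(1.17·16.4) = 0.005993 K/W
  R_vermiculite board = L/(kA) = 0.312/(0.0766·16.4) = 0.2484 K/W
  R_concrete = L/(kA) = 0.115/(1.20·16.4) = 0.005843 K/W
ΣR = 0.005993 + 0.2484 + 0.005843 = 0.2602 K/W
Q = ΔT/ΣR = (1160 °C − 30.1 °C)/0.2602 = 4342 W
From the inner boundary to the silica brick/vermiculite board interface, ΣR_partial = 0.005993 K/W.
T_interface = T_in − Q·ΣR_partial = 1160 °C − (4342)(0.005993) = 1134 °C

T = 1134 °C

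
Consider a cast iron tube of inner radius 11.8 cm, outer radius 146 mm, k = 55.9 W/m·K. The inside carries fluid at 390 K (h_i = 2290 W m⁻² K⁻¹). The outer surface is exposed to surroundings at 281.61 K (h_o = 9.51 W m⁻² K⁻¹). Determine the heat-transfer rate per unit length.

Series thermal resistances, inner to outer:
  R'_conv,in = 1/(2πr h) = 1/(2π·0.118·2290) = 5.890×10^-4 m·K/W
  R'_cast iron = ln(0.146/0.118)/(2πk) = 0.2129/(2π·55.9) = 6.062×10^-4 m·K/W
  R'_conv,out = 1/(2πr h) = 1/(2π·0.146·9.51) = 0.1146 m·K/W
ΣR = 5.890×10^-4 + 6.062×10^-4 + 0.1146 = 0.1158 m·K/W
Q' = ΔT/ΣR = (390 K − 281.61 K)/0.1158 = 936 W/m

Q' = 936 W/m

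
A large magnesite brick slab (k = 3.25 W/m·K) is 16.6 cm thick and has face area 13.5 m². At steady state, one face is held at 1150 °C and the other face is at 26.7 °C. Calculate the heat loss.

Q = kA·ΔT/L = 3.25 × 13.5 × |1150 °C − 26.7 °C| / 0.166 = 2.97×10^5 W

Q = 297 kW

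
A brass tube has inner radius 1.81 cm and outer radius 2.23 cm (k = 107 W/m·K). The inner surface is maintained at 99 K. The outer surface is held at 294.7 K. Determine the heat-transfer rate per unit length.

Q' = 630 kW/m

Q' = 2πk·ΔT/ln(r₂/r₁) = 2π × 107 × 195.7 / ln(0.0223/0.0181) = 6.30×10^5 W/m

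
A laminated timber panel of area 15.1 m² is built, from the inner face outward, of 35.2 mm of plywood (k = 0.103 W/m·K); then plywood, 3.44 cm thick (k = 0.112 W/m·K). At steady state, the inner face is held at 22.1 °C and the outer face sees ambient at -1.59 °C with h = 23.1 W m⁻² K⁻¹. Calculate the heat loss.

Q = 517 W

Series thermal resistances, inner to outer:
  R_plywood = L/(kA) = 0.0352/(0.103·15.1) = 0.02263 K/W
  R_plywood = L/(kA) = 0.0344/(0.112·15.1) = 0.02034 K/W
  R_conv,out = 1/(hA) = 1/(23.1·15.1) = 0.002867 K/W
ΣR = 0.02263 + 0.02034 + 0.002867 = 0.04584 K/W
Q = ΔT/ΣR = (22.1 °C − -1.59 °C)/0.04584 = 517 W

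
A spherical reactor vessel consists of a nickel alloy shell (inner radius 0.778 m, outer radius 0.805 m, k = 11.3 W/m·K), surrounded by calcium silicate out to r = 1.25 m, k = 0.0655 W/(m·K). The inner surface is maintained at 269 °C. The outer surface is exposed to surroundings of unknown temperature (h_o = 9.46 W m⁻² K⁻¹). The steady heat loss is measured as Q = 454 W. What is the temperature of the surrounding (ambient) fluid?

Sum the resistances:
  R_nickel alloy = (1/0.778 − 1/0.805)/(4πk) = 0.04311/(4π·11.3) = 3.036×10^-4 K/W
  R_calcium silicate = (1/0.805 − 1/1.25)/(4πk) = 0.4422/(4π·0.0655) = 0.5373 K/W
  R_conv,out = 1/(4πr²h) = 1/(4π·1.25²·9.46) = 0.005384 K/W
ΣR = 0.5430 K/W
ΔT = Q·ΣR = 454 × 0.5430 = 246.5 K
Heat flows outward, so T_out = T_in − ΔT = 269 − 246.5 = 22.5 °C

T_out = 22.5 °C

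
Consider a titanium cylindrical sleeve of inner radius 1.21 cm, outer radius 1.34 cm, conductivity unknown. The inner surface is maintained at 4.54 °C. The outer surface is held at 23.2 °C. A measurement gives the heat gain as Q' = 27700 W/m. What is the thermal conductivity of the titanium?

ΣR = ΔT/Q' = |4.54 − 23.2|/27700 = 6.736×10^-4 m·K/W
ln(r₂/r₁)/(2πk) = 6.736×10^-4 ⇒ k = 0.1020/(2π·6.736×10^-4) = 24.1 W/m·K

k = 24.1 W/m·K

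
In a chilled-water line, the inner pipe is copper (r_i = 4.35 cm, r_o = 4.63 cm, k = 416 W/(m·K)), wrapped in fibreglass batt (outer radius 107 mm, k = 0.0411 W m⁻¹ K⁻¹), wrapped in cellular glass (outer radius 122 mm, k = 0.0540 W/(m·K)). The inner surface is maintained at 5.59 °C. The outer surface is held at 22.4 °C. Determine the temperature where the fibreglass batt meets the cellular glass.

Series thermal resistances, inner to outer:
  R'_copper = ln(0.0463/0.0435)/(2πk) = 0.06238/(2π·416) = 2.387×10^-5 m·K/W
  R'_fibreglass batt = ln(0.107/0.0463)/(2πk) = 0.8377/(2π·0.0411) = 3.244 m·K/W
  R'_cellular glass = ln(0.122/0.107)/(2πk) = 0.1312/(2π·0.0540) = 0.3867 m·K/W
ΣR = 2.387×10^-5 + 3.244 + 0.3867 = 3.631 m·K/W
Q' = ΔT/ΣR = (5.59 °C − 22.4 °C)/3.631 = -4.630 W/m
From the inner boundary to the fibreglass batt/cellular glass interface, ΣR_partial = 3.244 m·K/W.
T_interface = T_in − Q'·ΣR_partial = 5.59 °C − (-4.630)(3.244) = 20.6 °C

T = 20.6 °C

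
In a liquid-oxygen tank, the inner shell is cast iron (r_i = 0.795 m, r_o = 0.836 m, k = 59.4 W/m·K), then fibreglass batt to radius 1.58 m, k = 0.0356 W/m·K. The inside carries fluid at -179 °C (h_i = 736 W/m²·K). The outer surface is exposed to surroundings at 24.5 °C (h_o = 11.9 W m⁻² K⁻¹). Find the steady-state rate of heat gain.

Treat each layer as a resistance in series:
  R_conv,in = 1/(4πr²h) = 1/(4π·0.795²·736) = 1.711×10^-4 K/W
  R_cast iron = (1/0.795 − 1/0.836)/(4πk) = 0.06169/(4π·59.4) = 8.264×10^-5 K/W
  R_fibreglass batt = (1/0.836 − 1/1.58)/(4πk) = 0.5633/(4π·0.0356) = 1.259 K/W
  R_conv,out = 1/(4πr²h) = 1/(4π·1.58²·11.9) = 0.002679 K/W
ΣR = 1.711×10^-4 + 8.264×10^-5 + 1.259 + 0.002679 = 1.262 K/W
Q = ΔT/ΣR = (-179 °C − 24.5 °C)/1.262 = -161 W
(Negative Q ⇒ heat flows inward; heat gain = 161 W.)

Q = 161 W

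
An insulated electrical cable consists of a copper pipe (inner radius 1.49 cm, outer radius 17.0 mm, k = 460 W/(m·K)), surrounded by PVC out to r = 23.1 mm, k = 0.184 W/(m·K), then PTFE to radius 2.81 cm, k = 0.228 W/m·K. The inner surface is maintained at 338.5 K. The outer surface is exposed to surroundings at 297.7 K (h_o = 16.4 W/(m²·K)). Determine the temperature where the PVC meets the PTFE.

Treat each layer as a resistance in series:
  R'_copper = ln(0.0170/0.0149)/(2πk) = 0.1319/(2π·460) = 4.562×10^-5 m·K/W
  R'_PVC = ln(0.0231/0.0170)/(2πk) = 0.3066/(2π·0.184) = 0.2652 m·K/W
  R'_PTFE = ln(0.0281/0.0231)/(2πk) = 0.1959/(2π·0.228) = 0.1368 m·K/W
  R'_conv,out = 1/(2πr h) = 1/(2π·0.0281·16.4) = 0.3454 m·K/W
ΣR = 4.562×10^-5 + 0.2652 + 0.1368 + 0.3454 = 0.7474 m·K/W
Q' = ΔT/ΣR = (338.5 K − 297.7 K)/0.7474 = 54.59 W/m
From the inner boundary to the PVC/PTFE interface, ΣR_partial = 0.2652 m·K/W.
T_interface = T_in − Q'·ΣR_partial = 338.5 K − (54.59)(0.2652) = 324.0 K

T = 324.0 K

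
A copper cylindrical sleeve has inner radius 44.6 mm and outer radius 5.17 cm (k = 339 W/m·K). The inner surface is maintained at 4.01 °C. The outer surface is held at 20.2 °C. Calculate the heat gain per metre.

Q' = 2πk·ΔT/ln(r₂/r₁) = 2π × 339 × 16.19 / ln(0.0517/0.0446) = 2.33×10^5 W/m

Q' = 233 kW/m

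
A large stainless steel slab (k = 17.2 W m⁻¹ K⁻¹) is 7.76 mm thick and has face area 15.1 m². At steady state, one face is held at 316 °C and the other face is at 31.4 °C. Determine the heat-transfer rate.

Q = kA·ΔT/L = 17.2 × 15.1 × |316 °C − 31.4 °C| / 0.00776 = 9.53×10^6 W

Q = 9530 kW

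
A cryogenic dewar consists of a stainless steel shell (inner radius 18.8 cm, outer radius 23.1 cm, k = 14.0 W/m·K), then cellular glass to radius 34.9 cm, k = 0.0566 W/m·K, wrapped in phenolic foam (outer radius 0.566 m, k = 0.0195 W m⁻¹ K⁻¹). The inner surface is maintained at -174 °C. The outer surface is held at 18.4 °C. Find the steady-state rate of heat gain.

Q = 29.4 W

Resistance network (inner→outer):
  R_stainless steel = (1/0.188 − 1/0.231)/(4πk) = 0.9901/(4π·14.0) = 0.005628 K/W
  R_cellular glass = (1/0.231 − 1/0.349)/(4πk) = 1.464/(4π·0.0566) = 2.058 K/W
  R_phenolic foam = (1/0.349 − 1/0.566)/(4πk) = 1.099/(4π·0.0195) = 4.483 K/W
ΣR = 0.005628 + 2.058 + 4.483 = 6.547 K/W
Q = ΔT/ΣR = (-174 °C − 18.4 °C)/6.547 = -29.4 W
(Negative Q ⇒ heat flows inward; heat gain = 29.4 W.)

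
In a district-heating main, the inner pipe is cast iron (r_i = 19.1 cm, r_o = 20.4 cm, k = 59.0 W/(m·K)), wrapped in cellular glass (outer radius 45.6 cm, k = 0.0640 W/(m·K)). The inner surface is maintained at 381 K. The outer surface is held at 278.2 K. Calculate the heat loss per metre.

Q' = 51.4 W/m

Treat each layer as a resistance in series:
  R'_cast iron = ln(0.204/0.191)/(2πk) = 0.06585/(2π·59.0) = 1.776×10^-4 m·K/W
  R'_cellular glass = ln(0.456/0.204)/(2πk) = 0.8044/(2π·0.0640) = 2.000 m·K/W
ΣR = 1.776×10^-4 + 2.000 = 2.000 m·K/W
Q' = ΔT/ΣR = (381 K − 278.2 K)/2.000 = 51.4 W/m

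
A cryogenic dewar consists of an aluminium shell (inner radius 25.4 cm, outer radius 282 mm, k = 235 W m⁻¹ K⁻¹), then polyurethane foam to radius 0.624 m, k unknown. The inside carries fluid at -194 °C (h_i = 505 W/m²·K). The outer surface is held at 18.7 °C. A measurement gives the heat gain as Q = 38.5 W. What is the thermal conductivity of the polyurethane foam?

k = 0.0280 W/m·K

ΣR = ΔT/Q = |-194 − 18.7|/38.5 = 5.525 K/W
Known resistances:
  R_conv,in = 1/(4πr²h) = 1/(4π·0.254²·505) = 0.002442 K/W
  R_aluminium = (1/0.254 − 1/0.282)/(4πk) = 0.3909/(4π·235) = 1.324×10^-4 K/W
R_polyurethane foam = ΣR − ΣR_known = 5.525 − 0.002574 = 5.522 K/W
(1/r₁−1/r₂)/(4πk) = 5.522 ⇒ k = 1.944/(4π·5.522) = 0.0280 W/m·K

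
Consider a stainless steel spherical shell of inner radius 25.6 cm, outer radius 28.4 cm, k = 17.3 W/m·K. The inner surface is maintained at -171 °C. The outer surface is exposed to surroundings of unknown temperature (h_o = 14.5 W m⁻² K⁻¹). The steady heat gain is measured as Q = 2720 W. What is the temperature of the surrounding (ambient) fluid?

Sum the resistances:
  R_stainless steel = (1/0.256 − 1/0.284)/(4πk) = 0.3851/(4π·17.3) = 0.001772 K/W
  R_conv,out = 1/(4πr²h) = 1/(4π·0.284²·14.5) = 0.06804 K/W
ΣR = 0.06981 K/W
ΔT = Q·ΣR = 2720 × 0.06981 = 189.9 K
Heat flows inward, so T_out = T_in + ΔT = -171 + 189.9 = 18.9 °C

T_out = 18.9 °C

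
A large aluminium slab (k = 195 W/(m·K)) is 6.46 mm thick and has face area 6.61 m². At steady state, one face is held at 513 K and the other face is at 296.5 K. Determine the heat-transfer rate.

Q = kA·ΔT/L = 195 × 6.61 × |513 K − 296.5 K| / 0.00646 = 4.32×10^7 W

Q = 4.32×10^7 W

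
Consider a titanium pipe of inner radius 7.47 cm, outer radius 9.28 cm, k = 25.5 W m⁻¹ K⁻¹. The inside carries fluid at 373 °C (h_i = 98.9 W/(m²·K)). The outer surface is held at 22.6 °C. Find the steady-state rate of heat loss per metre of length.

Series thermal resistances, inner to outer:
  R'_conv,in = 1/(2πr h) = 1/(2π·0.0747·98.9) = 0.02154 m·K/W
  R'_titanium = ln(0.0928/0.0747)/(2πk) = 0.2170/(2π·25.5) = 0.001354 m·K/W
ΣR = 0.02154 + 0.001354 = 0.02289 m·K/W
Q' = ΔT/ΣR = (373 °C − 22.6 °C)/0.02289 = 15300 W/m

Q' = 15300 W/m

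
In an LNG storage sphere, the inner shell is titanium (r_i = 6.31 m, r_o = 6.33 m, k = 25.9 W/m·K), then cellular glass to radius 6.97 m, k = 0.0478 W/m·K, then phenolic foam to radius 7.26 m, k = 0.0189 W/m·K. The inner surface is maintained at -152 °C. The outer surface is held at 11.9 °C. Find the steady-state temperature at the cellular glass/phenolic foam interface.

T = -70.0 °C

Resistance network (inner→outer):
  R_titanium = (1/6.31 − 1/6.33)/(4πk) = 5.007×10^-4/(4π·25.9) = 1.538×10^-6 K/W
  R_cellular glass = (1/6.33 − 1/6.97)/(4πk) = 0.01451/(4π·0.0478) = 0.02415 K/W
  R_phenolic foam = (1/6.97 − 1/7.26)/(4πk) = 0.005731/(4π·0.0189) = 0.02413 K/W
ΣR = 1.538×10^-6 + 0.02415 + 0.02413 = 0.04828 K/W
Q = ΔT/ΣR = (-152 °C − 11.9 °C)/0.04828 = -3395 W
From the inner boundary to the cellular glass/phenolic foam interface, ΣR_partial = 0.02415 K/W.
T_interface = T_in − Q·ΣR_partial = -152 °C − (-3395)(0.02415) = -70.0 °C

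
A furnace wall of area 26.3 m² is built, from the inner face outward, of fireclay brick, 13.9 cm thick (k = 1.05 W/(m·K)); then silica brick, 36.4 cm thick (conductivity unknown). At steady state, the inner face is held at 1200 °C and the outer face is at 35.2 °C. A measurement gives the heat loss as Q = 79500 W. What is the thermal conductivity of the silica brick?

k = 1.44 W/m·K

ΣR = ΔT/Q = |1200 − 35.2|/79500 = 0.01465 K/W
Known resistances:
  R_fireclay brick = L/(kA) = 0.139/(1.05·26.3) = 0.005033 K/W
R_silica brick = ΣR − ΣR_known = 0.01465 − 0.005033 = 0.009617 K/W
L/(kA) = 0.009617 ⇒ k = 0.364/(0.009617·26.3) = 1.44 W/m·K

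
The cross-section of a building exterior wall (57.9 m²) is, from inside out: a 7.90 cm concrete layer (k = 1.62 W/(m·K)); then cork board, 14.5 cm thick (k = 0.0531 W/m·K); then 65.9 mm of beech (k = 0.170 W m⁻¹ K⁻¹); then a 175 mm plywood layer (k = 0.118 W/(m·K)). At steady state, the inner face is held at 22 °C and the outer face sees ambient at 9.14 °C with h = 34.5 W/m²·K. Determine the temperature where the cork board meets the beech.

T = 14.4 °C

Treat each layer as a resistance in series:
  R_concrete = L/(kA) = 0.0790/(1.62·57.9) = 8.422×10^-4 K/W
  R_cork board = L/(kA) = 0.145/(0.0531·57.9) = 0.04716 K/W
  R_beech = L/(kA) = 0.0659/(0.170·57.9) = 0.006695 K/W
  R_plywood = L/(kA) = 0.175/(0.118·57.9) = 0.02561 K/W
  R_conv,out = 1/(hA) = 1/(34.5·57.9) = 5.006×10^-4 K/W
ΣR = 8.422×10^-4 + 0.04716 + 0.006695 + 0.02561 + 5.006×10^-4 = 0.08081 K/W
Q = ΔT/ΣR = (22 °C − 9.14 °C)/0.08081 = 159.1 W
From the inner boundary to the cork board/beech interface, ΣR_partial = 0.04800 K/W.
T_interface = T_in − Q·ΣR_partial = 22 °C − (159.1)(0.04800) = 14.4 °C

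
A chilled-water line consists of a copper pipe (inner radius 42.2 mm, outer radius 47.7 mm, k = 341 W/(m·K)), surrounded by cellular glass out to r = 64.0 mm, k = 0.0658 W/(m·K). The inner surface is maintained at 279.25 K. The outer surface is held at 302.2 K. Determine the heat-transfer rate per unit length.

Treat each layer as a resistance in series:
  R'_copper = ln(0.0477/0.0422)/(2πk) = 0.1225/(2π·341) = 5.718×10^-5 m·K/W
  R'_cellular glass = ln(0.0640/0.0477)/(2πk) = 0.2940/(2π·0.0658) = 0.7110 m·K/W
ΣR = 5.718×10^-5 + 0.7110 = 0.7111 m·K/W
Q' = ΔT/ΣR = (279.25 K − 302.2 K)/0.7111 = -32.3 W/m
(Negative Q' ⇒ heat flows inward; heat gain = 32.3 W/m.)

Q' = 32.3 W/m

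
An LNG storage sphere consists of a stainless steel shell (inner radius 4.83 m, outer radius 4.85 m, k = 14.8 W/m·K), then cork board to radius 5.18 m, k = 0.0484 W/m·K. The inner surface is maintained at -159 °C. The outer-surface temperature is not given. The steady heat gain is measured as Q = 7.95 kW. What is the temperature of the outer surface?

Series resistances:
  R_stainless steel = (1/4.83 − 1/4.85)/(4πk) = 8.538×10^-4/(4π·14.8) = 4.591×10^-6 K/W
  R_cork board = (1/4.85 − 1/5.18)/(4πk) = 0.01314/(4π·0.0484) = 0.02160 K/W
ΣR = 0.02160 K/W
ΔT = Q·ΣR = 7950 × 0.02160 = 171.7 K
Heat flows inward, so T_out = T_in + ΔT = -159 + 171.7 = 12.7 °C

T_out = 12.7 °C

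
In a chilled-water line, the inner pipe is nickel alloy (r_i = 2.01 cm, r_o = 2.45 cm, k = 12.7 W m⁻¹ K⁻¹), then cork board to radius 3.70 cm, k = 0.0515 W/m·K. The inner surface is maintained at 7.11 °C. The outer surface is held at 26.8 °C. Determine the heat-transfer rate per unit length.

Q' = 15.4 W/m

Series thermal resistances, inner to outer:
  R'_nickel alloy = ln(0.0245/0.0201)/(2πk) = 0.1980/(2π·12.7) = 0.002481 m·K/W
  R'_cork board = ln(0.0370/0.0245)/(2πk) = 0.4122/(2π·0.0515) = 1.274 m·K/W
ΣR = 0.002481 + 1.274 = 1.276 m·K/W
Q' = ΔT/ΣR = (7.11 °C − 26.8 °C)/1.276 = -15.4 W/m
(Negative Q' ⇒ heat flows inward; heat gain = 15.4 W/m.)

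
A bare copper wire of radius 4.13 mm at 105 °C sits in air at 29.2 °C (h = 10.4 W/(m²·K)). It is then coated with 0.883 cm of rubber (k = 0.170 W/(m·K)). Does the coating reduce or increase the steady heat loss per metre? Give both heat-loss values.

Critical radius for a cylinder: r_cr = k/h = 0.0163 m = 1.63 cm.
Outer radius after coating: r₂ = 0.00413 + 0.00883 = 0.01296 m.
Since r₁ < r_cr and r₂ ≤ r_cr, the coating moves toward the maximum at r_cr — heat loss rises.
Bare: R = 1/(2πr₁h) = 3.705 m·K/W; Q = 75.8/3.705 = 20.5 W/m.
Coated: R = R_cond + R_conv = 2.251 m·K/W; Q = 75.8/2.251 = 33.7 W/m.

increases: 20.5 → 33.7 W/m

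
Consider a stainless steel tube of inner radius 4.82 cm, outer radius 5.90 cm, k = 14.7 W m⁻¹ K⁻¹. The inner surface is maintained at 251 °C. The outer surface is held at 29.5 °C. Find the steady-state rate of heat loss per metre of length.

Q' = 2πk·ΔT/ln(r₂/r₁) = 2π × 14.7 × 221.5 / ln(0.0590/0.0482) = 1.01×10^5 W/m

Q' = 1.01×10^5 W/m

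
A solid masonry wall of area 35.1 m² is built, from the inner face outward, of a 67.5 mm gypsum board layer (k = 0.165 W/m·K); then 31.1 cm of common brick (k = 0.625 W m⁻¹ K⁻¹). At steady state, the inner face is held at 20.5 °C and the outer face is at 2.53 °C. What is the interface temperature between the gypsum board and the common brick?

T = 12.4 °C

Series thermal resistances, inner to outer:
  R_gypsum board = L/(kA) = 0.0675/(0.165·35.1) = 0.01166 K/W
  R_common brick = L/(kA) = 0.311/(0.625·35.1) = 0.01418 K/W
ΣR = 0.01166 + 0.01418 = 0.02584 K/W
Q = ΔT/ΣR = (20.5 °C − 2.53 °C)/0.02584 = 695.4 W
From the inner boundary to the gypsum board/common brick interface, ΣR_partial = 0.01166 K/W.
T_interface = T_in − Q·ΣR_partial = 20.5 °C − (695.4)(0.01166) = 12.4 °C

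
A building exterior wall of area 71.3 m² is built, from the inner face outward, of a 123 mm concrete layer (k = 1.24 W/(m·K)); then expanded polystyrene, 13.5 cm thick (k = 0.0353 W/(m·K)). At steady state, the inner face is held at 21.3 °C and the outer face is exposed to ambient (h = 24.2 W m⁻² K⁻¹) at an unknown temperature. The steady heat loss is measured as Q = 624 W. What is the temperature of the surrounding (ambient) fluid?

Sum the resistances:
  R_concrete = L/(kA) = 0.123/(1.24·71.3) = 0.001391 K/W
  R_expanded polystyrene = L/(kA) = 0.135/(0.0353·71.3) = 0.05364 K/W
  R_conv,out = 1/(hA) = 1/(24.2·71.3) = 5.796×10^-4 K/W
ΣR = 0.05561 K/W
ΔT = Q·ΣR = 624 × 0.05561 = 34.70 K
Heat flows outward, so T_out = T_in − ΔT = 21.3 − 34.70 = -13.4 °C

T_out = -13.4 °C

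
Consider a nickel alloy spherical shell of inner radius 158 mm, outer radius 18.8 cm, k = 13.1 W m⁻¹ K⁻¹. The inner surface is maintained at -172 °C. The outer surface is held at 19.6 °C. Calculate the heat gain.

Q = 31.2 kW

Q = 4πk·ΔT/(1/r₁ − 1/r₂) = 4π × 13.1 × 191.6 / (1/0.158 − 1/0.188) = 31200 W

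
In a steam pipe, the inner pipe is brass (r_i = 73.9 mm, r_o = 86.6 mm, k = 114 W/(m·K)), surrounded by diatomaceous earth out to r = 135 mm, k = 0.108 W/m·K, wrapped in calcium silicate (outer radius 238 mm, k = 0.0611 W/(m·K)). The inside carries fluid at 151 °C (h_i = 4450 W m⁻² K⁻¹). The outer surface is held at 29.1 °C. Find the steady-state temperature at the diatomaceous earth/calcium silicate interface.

T = 114 °C

Series thermal resistances, inner to outer:
  R'_conv,in = 1/(2πr h) = 1/(2π·0.0739·4450) = 4.840×10^-4 m·K/W
  R'_brass = ln(0.0866/0.0739)/(2πk) = 0.1586/(2π·114) = 2.214×10^-4 m·K/W
  R'_diatomaceous earth = ln(0.135/0.0866)/(2πk) = 0.4440/(2π·0.108) = 0.6543 m·K/W
  R'_calcium silicate = ln(0.238/0.135)/(2πk) = 0.5670/(2π·0.0611) = 1.477 m·K/W
ΣR = 4.840×10^-4 + 2.214×10^-4 + 0.6543 + 1.477 = 2.132 m·K/W
Q' = ΔT/ΣR = (151 °C − 29.1 °C)/2.132 = 57.18 W/m
From the inner boundary to the diatomaceous earth/calcium silicate interface, ΣR_partial = 0.6550 m·K/W.
T_interface = T_in − Q'·ΣR_partial = 151 °C − (57.18)(0.6550) = 114 °C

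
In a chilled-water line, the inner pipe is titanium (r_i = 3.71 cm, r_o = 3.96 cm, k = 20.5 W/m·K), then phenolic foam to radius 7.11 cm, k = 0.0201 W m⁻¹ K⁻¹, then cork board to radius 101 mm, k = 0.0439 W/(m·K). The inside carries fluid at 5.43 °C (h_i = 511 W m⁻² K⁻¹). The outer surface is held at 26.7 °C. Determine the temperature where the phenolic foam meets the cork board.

T = 22.1 °C

Resistance network (inner→outer):
  R'_conv,in = 1/(2πr h) = 1/(2π·0.0371·511) = 0.008395 m·K/W
  R'_titanium = ln(0.0396/0.0371)/(2πk) = 0.06521/(2π·20.5) = 5.063×10^-4 m·K/W
  R'_phenolic foam = ln(0.0711/0.0396)/(2πk) = 0.5853/(2π·0.0201) = 4.634 m·K/W
  R'_cork board = ln(0.101/0.0711)/(2πk) = 0.3510/(2π·0.0439) = 1.273 m·K/W
ΣR = 0.008395 + 5.063×10^-4 + 4.634 + 1.273 = 5.916 m·K/W
Q' = ΔT/ΣR = (5.43 °C − 26.7 °C)/5.916 = -3.595 W/m
From the inner boundary to the phenolic foam/cork board interface, ΣR_partial = 4.643 m·K/W.
T_interface = T_in − Q'·ΣR_partial = 5.43 °C − (-3.595)(4.643) = 22.1 °C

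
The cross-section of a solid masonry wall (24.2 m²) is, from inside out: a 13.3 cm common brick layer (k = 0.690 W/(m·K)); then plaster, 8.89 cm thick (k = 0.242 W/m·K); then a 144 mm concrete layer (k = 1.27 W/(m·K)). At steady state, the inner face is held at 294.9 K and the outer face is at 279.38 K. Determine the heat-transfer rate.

Q = 558 W

Series thermal resistances, inner to outer:
  R_common brick = L/(kA) = 0.133/(0.690·24.2) = 0.007965 K/W
  R_plaster = L/(kA) = 0.0889/(0.242·24.2) = 0.01518 K/W
  R_concrete = L/(kA) = 0.144/(1.27·24.2) = 0.004685 K/W
ΣR = 0.007965 + 0.01518 + 0.004685 = 0.02783 K/W
Q = ΔT/ΣR = (294.9 K − 279.38 K)/0.02783 = 558 W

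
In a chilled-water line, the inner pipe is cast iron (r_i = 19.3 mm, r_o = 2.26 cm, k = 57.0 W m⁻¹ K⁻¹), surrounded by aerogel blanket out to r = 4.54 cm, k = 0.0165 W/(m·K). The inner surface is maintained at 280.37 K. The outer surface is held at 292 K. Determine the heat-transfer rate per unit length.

Q' = 1.73 W/m

Series thermal resistances, inner to outer:
  R'_cast iron = ln(0.0226/0.0193)/(2πk) = 0.1578/(2π·57.0) = 4.407×10^-4 m·K/W
  R'_aerogel blanket = ln(0.0454/0.0226)/(2πk) = 0.6976/(2π·0.0165) = 6.729 m·K/W
ΣR = 4.407×10^-4 + 6.729 = 6.729 m·K/W
Q' = ΔT/ΣR = (280.37 K − 292 K)/6.729 = -1.73 W/m
(Negative Q' ⇒ heat flows inward; heat gain = 1.73 W/m.)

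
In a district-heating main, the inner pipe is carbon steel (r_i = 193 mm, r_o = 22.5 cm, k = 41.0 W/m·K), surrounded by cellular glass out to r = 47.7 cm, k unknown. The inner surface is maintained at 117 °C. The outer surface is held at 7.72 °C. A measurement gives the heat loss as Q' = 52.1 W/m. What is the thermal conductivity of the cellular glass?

ΣR = ΔT/Q' = |117 − 7.72|/52.1 = 2.098 m·K/W
Known resistances:
  R'_carbon steel = ln(0.225/0.193)/(2πk) = 0.1534/(2π·41.0) = 5.955×10^-4 m·K/W
R_cellular glass = ΣR − ΣR_known = 2.098 − 5.955×10^-4 = 2.097 m·K/W
ln(r₂/r₁)/(2πk) = 2.097 ⇒ k = 0.7514/(2π·2.097) = 0.0570 W/m·K

k = 0.0570 W/m·K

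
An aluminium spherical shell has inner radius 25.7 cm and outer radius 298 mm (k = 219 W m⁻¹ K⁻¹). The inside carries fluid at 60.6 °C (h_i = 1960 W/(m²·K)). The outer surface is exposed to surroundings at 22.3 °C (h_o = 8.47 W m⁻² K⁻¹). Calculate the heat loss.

Q = 359 W

Resistance network (inner→outer):
  R_conv,in = 1/(4πr²h) = 1/(4π·0.257²·1960) = 6.147×10^-4 K/W
  R_aluminium = (1/0.257 − 1/0.298)/(4πk) = 0.5353/(4π·219) = 1.945×10^-4 K/W
  R_conv,out = 1/(4πr²h) = 1/(4π·0.298²·8.47) = 0.1058 K/W
ΣR = 6.147×10^-4 + 1.945×10^-4 + 0.1058 = 0.1066 K/W
Q = ΔT/ΣR = (60.6 °C − 22.3 °C)/0.1066 = 359 W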